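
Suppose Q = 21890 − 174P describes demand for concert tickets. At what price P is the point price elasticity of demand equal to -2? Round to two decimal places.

Ed = −174P/(21890 − 174P). Set this equal to -2:
174P = 2·(21890 − 174P) ⇒ 174P(1 + 2) = 2·21890
P = 2·21890 / (174·3) = 83.8697…

83.87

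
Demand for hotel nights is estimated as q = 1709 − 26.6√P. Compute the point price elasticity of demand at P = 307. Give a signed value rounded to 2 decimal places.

-0.19

dq/dP = −26.6/(2√P) = -0.759071. At P = 307, q = 1242.93.
Ed = (dq/dP)·(P/q) = (-0.759071) × (307/1242.93) = -0.1874…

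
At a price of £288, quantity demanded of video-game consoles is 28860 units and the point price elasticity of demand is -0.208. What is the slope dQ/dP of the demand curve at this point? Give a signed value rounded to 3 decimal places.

-20.843

Ed = (dQ/dP)·(P/Q) ⇒ dQ/dP = Ed·Q/P = (-0.208)·28860/288 = -20.84333…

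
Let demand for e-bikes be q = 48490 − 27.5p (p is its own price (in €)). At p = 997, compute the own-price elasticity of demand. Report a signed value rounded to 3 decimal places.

-1.301

At the given values, q = 48490 − 27.5(997) = 21072.5.
∂q/∂p = −27.5.
E = (-27.5) × (997/21072.5) = -1.30110…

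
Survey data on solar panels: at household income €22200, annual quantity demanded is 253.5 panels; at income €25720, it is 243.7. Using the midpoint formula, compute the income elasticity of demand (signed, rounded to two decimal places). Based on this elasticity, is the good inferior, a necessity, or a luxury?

-0.27; inferior

%ΔQ = (243.7 − 253.5)/[( 253.5 + 243.7)/2] = -9.8/248.6 = -0.039420…
%ΔIncome = (25720 − 22200)/[( 22200 + 25720)/2] = 3520/23960 = 0.146911…
E_income = (-9.8/248.6) / (3520/23960) = -0.2683…
E_income < 0 ⇒ inferior good.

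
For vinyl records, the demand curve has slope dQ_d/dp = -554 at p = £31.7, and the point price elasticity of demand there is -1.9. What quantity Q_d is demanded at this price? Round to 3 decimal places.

9243.053

Ed = (dQ_d/dp)·(p/Q_d) ⇒ Q_d = (dQ_d/dp)·p/Ed = (-554)·31.7/(-1.9) = 9243.05263…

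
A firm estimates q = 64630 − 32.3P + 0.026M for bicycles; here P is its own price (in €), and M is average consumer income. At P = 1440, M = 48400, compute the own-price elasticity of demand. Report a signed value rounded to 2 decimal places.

-2.40

At the given values, q = 64630 − 32.3(1440) + 0.026(48400) = 19376.4.
∂q/∂P = −32.3.
E = (-32.3) × (1440/19376.4) = -2.4004…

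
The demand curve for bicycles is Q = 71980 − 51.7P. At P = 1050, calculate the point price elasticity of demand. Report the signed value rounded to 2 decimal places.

-3.07

dQ/dP = −51.7. At P = 1050, Q = 71980 − 51.7(1050) = 17695.
Ed = (dQ/dP)·(P/Q) = −51.7 × (1050/17695) = -3.0678…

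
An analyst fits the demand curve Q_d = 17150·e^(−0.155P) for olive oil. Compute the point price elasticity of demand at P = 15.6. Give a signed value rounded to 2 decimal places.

dQ_d/dP = −0.155·Q_d = -236.849. At P = 15.6, Q_d = 1528.06.
Ed = (dQ_d/dP)·(P/Q_d) = (-236.849) × (15.6/1528.06) = -2.418

-2.42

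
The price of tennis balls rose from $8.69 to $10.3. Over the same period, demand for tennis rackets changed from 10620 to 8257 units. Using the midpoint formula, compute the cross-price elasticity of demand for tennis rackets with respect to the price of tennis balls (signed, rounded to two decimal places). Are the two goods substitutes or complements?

-1.48; complements

%ΔQ_{tennis rackets} = (8257 − 10620)/avg = -2363/9438.5 = -0.250357…
%ΔP_{tennis balls} = (10.3 − 8.69)/avg = 1.61/9.495 = 0.169562…
E_cross = (-2363/9438.5) / (1.61/9.495) = -1.4764…
E_cross < 0 ⇒ the goods are complements.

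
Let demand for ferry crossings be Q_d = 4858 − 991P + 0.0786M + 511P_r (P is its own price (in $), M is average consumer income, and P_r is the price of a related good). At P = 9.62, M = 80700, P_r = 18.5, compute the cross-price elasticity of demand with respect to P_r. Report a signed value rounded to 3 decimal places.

0.850

At the given values, Q_d = 4858 − 991(9.62) + 0.0786(80700) + 511(18.5) = 11121.1.
∂Q_d/∂P_r = 511.
E = (511) × (18.5/11121.1) = 0.85005…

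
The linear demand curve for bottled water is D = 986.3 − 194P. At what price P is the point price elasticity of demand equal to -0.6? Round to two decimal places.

1.91

Ed = −194P/(986.3 − 194P). Set this equal to -0.6:
194P = 0.6·(986.3 − 194P) ⇒ 194P(1 + 0.6) = 0.6·986.3
P = 0.6·986.3 / (194·1.6) = 1.9065…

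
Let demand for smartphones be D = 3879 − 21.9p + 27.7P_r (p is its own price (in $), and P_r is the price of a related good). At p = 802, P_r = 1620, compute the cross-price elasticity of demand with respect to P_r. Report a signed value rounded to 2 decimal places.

At the given values, D = 3879 − 21.9(802) + 27.7(1620) = 31189.2.
∂D/∂P_r = 27.7.
E = (27.7) × (1620/31189.2) = 1.4387…

1.44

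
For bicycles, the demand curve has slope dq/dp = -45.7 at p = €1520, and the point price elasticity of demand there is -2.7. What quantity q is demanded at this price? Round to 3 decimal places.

Ed = (dq/dp)·(p/q) ⇒ q = (dq/dp)·p/Ed = (-45.7)·1520/(-2.7) = 25727.40740…

25727.407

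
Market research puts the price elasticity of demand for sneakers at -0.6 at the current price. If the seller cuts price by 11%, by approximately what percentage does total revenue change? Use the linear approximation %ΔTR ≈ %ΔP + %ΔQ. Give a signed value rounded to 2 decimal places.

%ΔQ ≈ Ed × %ΔP = (-0.6) × (-11%) = +6.6000%
%ΔTR ≈ %ΔP + %ΔQ = (-11%) + (+6.6000%) = -4.4000%

-4.40%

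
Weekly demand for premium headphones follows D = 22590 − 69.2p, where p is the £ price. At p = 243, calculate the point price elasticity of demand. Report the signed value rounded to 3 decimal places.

-2.912

dD/dp = −69.2. At p = 243, D = 22590 − 69.2(243) = 5774.4.
Ed = (dD/dp)·(p/D) = −69.2 × (243/5774.4) = -2.91209…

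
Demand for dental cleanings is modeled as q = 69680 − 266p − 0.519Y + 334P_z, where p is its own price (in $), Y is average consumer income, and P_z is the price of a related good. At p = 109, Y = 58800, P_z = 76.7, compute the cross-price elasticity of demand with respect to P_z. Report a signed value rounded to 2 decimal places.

At the given values, q = 69680 − 266(109) − 0.519(58800) + 334(76.7) = 35786.6.
∂q/∂P_z = 334.
E = (334) × (76.7/35786.6) = 0.7158…

0.72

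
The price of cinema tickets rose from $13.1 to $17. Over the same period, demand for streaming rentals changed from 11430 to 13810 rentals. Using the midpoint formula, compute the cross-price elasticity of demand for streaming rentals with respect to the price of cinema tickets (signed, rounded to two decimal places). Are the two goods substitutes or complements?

0.73; substitutes

%ΔQ_{streaming rentals} = (13810 − 11430)/avg = 2380/12620 = 0.188589…
%ΔP_{cinema tickets} = (17 − 13.1)/avg = 3.9/15.05 = 0.259136…
E_cross = (2380/12620) / (3.9/15.05) = 0.7277…
E_cross > 0 ⇒ the goods are substitutes.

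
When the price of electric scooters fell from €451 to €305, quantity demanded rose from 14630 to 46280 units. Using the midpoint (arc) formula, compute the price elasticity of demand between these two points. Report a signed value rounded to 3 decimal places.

%ΔQ = (46280 − 14630) / [(14630 + 46280)/2] = 31650/30455 = 1.039238…
%ΔP = (305 − 451) / [(451 + 305)/2] = -146/378 = -0.386243…
Arc Ed = %ΔQ / %ΔP = (31650/30455) / (-146/378) = -2.69063…

-2.691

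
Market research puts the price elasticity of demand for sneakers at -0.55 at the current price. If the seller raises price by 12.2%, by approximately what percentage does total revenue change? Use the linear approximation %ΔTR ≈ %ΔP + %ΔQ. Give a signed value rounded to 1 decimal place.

%ΔQ ≈ Ed × %ΔP = (-0.55) × (+12.2%) = -6.7100%
%ΔTR ≈ %ΔP + %ΔQ = (+12.2%) + (-6.7100%) = +5.4900%

+5.5%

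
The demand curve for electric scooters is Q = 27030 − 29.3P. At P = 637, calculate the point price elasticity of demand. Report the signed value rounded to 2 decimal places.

dQ/dP = −29.3. At P = 637, Q = 27030 − 29.3(637) = 8365.9.
Ed = (dQ/dP)·(P/Q) = −29.3 × (637/8365.9) = -2.2309…

-2.23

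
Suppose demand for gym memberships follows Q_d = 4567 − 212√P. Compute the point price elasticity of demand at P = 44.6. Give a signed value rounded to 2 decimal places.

dQ_d/dP = −212/(2√P) = -15.8722. At P = 44.6, Q_d = 3151.2.
Ed = (dQ_d/dP)·(P/Q_d) = (-15.8722) × (44.6/3151.2) = -0.2246…

-0.22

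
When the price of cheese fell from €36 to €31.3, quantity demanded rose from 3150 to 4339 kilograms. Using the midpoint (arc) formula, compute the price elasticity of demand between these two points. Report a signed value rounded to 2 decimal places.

%ΔQ = (4339 − 3150) / [(3150 + 4339)/2] = 1189/3744.5 = 0.317532…
%ΔP = (31.3 − 36) / [(36 + 31.3)/2] = -4.7/33.65 = -0.139673…
Arc Ed = %ΔQ / %ΔP = (1189/3744.5) / (-4.7/33.65) = -2.2733…

-2.27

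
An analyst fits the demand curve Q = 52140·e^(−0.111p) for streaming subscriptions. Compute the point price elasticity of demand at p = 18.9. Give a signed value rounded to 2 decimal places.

dQ/dp = −0.111·Q = -710.211. At p = 18.9, Q = 6398.3.
Ed = (dQ/dp)·(p/Q) = (-710.211) × (18.9/6398.3) = -2.0979

-2.10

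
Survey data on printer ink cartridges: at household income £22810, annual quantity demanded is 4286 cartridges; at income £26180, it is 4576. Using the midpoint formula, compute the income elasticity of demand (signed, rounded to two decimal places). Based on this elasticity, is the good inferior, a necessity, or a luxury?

0.48; necessity

%ΔQ = (4576 − 4286)/[( 4286 + 4576)/2] = 290/4431 = 0.065447…
%ΔIncome = (26180 − 22810)/[( 22810 + 26180)/2] = 3370/24495 = 0.137579…
E_income = (290/4431) / (3370/24495) = 0.4757…
0 < E_income < 1 ⇒ normal good, necessity.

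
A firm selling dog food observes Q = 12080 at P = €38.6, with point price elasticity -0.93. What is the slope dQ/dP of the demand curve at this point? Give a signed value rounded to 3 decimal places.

-291.047

Ed = (dQ/dP)·(P/Q) ⇒ dQ/dP = Ed·Q/P = (-0.93)·12080/38.6 = -291.04663…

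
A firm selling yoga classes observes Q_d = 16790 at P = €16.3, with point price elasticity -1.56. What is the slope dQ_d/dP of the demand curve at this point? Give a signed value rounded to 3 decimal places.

Ed = (dQ_d/dP)·(P/Q_d) ⇒ dQ_d/dP = Ed·Q_d/P = (-1.56)·16790/16.3 = -1606.89570…

-1606.896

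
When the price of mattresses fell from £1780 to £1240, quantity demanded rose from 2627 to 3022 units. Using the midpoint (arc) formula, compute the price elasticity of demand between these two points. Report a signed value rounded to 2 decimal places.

-0.39

%ΔQ = (3022 − 2627) / [(2627 + 3022)/2] = 395/2824.5 = 0.139847…
%ΔP = (1240 − 1780) / [(1780 + 1240)/2] = -540/1510 = -0.357615…
Arc Ed = %ΔQ / %ΔP = (395/2824.5) / (-540/1510) = -0.3910…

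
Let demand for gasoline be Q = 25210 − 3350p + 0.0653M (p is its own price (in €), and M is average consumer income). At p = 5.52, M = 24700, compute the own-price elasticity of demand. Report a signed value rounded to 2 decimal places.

At the given values, Q = 25210 − 3350(5.52) + 0.0653(24700) = 8330.91.
∂Q/∂p = −3350.
E = (-3350) × (5.52/8330.91) = -2.2196…

-2.22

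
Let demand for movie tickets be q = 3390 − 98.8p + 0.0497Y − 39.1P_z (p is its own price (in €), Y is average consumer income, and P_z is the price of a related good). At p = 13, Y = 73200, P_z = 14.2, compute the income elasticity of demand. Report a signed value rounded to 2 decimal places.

0.70

At the given values, q = 3390 − 98.8(13) + 0.0497(73200) − 39.1(14.2) = 5188.42.
∂q/∂Y = 0.0497.
E = (0.0497) × (73200/5188.42) = 0.7011…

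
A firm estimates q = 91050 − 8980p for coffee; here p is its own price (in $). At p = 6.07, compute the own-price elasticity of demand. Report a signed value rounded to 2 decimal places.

At the given values, q = 91050 − 8980(6.07) = 36541.4.
∂q/∂p = −8980.
E = (-8980) × (6.07/36541.4) = -1.4916…

-1.49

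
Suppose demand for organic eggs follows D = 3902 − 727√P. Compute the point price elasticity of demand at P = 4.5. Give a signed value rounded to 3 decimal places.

dD/dP = −727/(2√P) = -171.356. At P = 4.5, D = 2359.8.
Ed = (dD/dP)·(P/D) = (-171.356) × (4.5/2359.8) = -0.32676…

-0.327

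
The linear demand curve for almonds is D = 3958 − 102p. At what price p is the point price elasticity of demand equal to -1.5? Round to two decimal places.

Ed = −102p/(3958 − 102p). Set this equal to -1.5:
102p = 1.5·(3958 − 102p) ⇒ 102p(1 + 1.5) = 1.5·3958
p = 1.5·3958 / (102·2.5) = 23.2823…

23.28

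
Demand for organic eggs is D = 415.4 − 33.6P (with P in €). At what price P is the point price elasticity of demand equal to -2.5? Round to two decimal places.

8.83

Ed = −33.6P/(415.4 − 33.6P). Set this equal to -2.5:
33.6P = 2.5·(415.4 − 33.6P) ⇒ 33.6P(1 + 2.5) = 2.5·415.4
P = 2.5·415.4 / (33.6·3.5) = 8.8307…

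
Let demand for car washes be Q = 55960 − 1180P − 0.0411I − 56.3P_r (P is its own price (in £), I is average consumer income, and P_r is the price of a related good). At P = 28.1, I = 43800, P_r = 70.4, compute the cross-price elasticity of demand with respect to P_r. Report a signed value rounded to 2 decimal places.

-0.23

At the given values, Q = 55960 − 1180(28.1) − 0.0411(43800) − 56.3(70.4) = 17038.3.
∂Q/∂P_r = -56.3.
E = (-56.3) × (70.4/17038.3) = -0.2326…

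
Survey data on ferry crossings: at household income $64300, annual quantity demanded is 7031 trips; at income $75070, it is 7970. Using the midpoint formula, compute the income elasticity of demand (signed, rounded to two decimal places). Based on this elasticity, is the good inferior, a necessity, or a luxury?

0.81; necessity

%ΔQ = (7970 − 7031)/[( 7031 + 7970)/2] = 939/7500.5 = 0.125191…
%ΔIncome = (75070 − 64300)/[( 64300 + 75070)/2] = 10770/69685 = 0.154552…
E_income = (939/7500.5) / (10770/69685) = 0.8100…
0 < E_income < 1 ⇒ normal good, necessity.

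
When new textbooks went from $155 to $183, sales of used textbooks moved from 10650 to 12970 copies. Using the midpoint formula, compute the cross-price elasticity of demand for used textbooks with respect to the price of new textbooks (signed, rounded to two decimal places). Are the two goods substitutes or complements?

1.19; substitutes

%ΔQ_{used textbooks} = (12970 − 10650)/avg = 2320/11810 = 0.196443…
%ΔP_{new textbooks} = (183 − 155)/avg = 28/169 = 0.165680…
E_cross = (2320/11810) / (28/169) = 1.1856…
E_cross > 0 ⇒ the goods are substitutes.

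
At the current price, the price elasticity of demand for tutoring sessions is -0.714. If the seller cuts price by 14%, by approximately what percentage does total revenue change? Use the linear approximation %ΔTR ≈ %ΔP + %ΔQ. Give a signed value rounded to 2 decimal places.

%ΔQ ≈ Ed × %ΔP = (-0.714) × (-14%) = +9.9960%
%ΔTR ≈ %ΔP + %ΔQ = (-14%) + (+9.9960%) = -4.0040%

-4.00%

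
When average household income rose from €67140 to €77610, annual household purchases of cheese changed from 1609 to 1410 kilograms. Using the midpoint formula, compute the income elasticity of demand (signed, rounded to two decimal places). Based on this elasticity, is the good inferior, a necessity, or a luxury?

-0.91; inferior

%ΔQ = (1410 − 1609)/[( 1609 + 1410)/2] = -199/1509.5 = -0.131831…
%ΔIncome = (77610 − 67140)/[( 67140 + 77610)/2] = 10470/72375 = 0.144663…
E_income = (-199/1509.5) / (10470/72375) = -0.9113…
E_income < 0 ⇒ inferior good.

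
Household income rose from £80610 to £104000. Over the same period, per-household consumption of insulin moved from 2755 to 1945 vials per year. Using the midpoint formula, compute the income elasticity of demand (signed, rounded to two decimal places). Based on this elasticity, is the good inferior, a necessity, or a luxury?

-1.36; inferior

%ΔQ = (1945 − 2755)/[( 2755 + 1945)/2] = -810/2350 = -0.344680…
%ΔIncome = (104000 − 80610)/[( 80610 + 104000)/2] = 23390/92305 = 0.253399…
E_income = (-810/2350) / (23390/92305) = -1.3602…
E_income < 0 ⇒ inferior good.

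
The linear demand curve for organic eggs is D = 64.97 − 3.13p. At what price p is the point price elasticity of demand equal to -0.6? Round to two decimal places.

Ed = −3.13p/(64.97 − 3.13p). Set this equal to -0.6:
3.13p = 0.6·(64.97 − 3.13p) ⇒ 3.13p(1 + 0.6) = 0.6·64.97
p = 0.6·64.97 / (3.13·1.6) = 7.7839…

7.78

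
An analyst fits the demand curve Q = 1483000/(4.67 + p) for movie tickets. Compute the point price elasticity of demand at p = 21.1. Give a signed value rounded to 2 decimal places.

-0.82

dQ/dp = −1483000/(4.67 + p)² = -2233.12. At p = 21.1, Q = 57547.5.
Ed = (dQ/dp)·(p/Q) = (-2233.12) × (21.1/57547.5) = -0.8187…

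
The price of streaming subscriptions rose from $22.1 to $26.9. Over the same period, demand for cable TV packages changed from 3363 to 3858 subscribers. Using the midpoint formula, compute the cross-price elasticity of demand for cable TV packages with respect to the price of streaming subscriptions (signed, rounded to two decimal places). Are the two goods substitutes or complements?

0.70; substitutes

%ΔQ_{cable TV packages} = (3858 − 3363)/avg = 495/3610.5 = 0.137100…
%ΔP_{streaming subscriptions} = (26.9 − 22.1)/avg = 4.8/24.5 = 0.195918…
E_cross = (495/3610.5) / (4.8/24.5) = 0.6997…
E_cross > 0 ⇒ the goods are substitutes.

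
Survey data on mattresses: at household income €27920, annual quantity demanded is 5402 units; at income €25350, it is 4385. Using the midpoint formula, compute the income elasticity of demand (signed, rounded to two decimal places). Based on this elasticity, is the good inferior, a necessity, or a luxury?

2.15; luxury

%ΔQ = (4385 − 5402)/[( 5402 + 4385)/2] = -1017/4893.5 = -0.207826…
%ΔIncome = (25350 − 27920)/[( 27920 + 25350)/2] = -2570/26635 = -0.096489…
E_income = (-1017/4893.5) / (-2570/26635) = 2.1538…
E_income > 1 ⇒ normal good, luxury.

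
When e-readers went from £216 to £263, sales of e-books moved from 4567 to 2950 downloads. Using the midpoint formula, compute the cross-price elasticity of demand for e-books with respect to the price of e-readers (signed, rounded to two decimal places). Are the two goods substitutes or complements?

-2.19; complements

%ΔQ_{e-books} = (2950 − 4567)/avg = -1617/3758.5 = -0.430224…
%ΔP_{e-readers} = (263 − 216)/avg = 47/239.5 = 0.196242…
E_cross = (-1617/3758.5) / (47/239.5) = -2.1923…
E_cross < 0 ⇒ the goods are complements.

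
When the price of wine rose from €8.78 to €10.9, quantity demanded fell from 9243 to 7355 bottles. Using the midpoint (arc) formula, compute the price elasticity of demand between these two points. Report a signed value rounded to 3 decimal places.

%ΔQ = (7355 − 9243) / [(9243 + 7355)/2] = -1888/8299 = -0.227497…
%ΔP = (10.9 − 8.78) / [(8.78 + 10.9)/2] = 2.12/9.84 = 0.215447…
Arc Ed = %ΔQ / %ΔP = (-1888/8299) / (2.12/9.84) = -1.05593…

-1.056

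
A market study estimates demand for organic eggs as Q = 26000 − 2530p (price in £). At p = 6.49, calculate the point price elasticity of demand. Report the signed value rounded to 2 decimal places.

dQ/dp = −2530. At p = 6.49, Q = 26000 − 2530(6.49) = 9580.3.
Ed = (dQ/dp)·(p/Q) = −2530 × (6.49/9580.3) = -1.7139…

-1.71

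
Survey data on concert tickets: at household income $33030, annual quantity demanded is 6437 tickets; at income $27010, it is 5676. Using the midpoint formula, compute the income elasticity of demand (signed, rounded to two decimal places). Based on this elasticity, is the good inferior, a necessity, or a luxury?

%ΔQ = (5676 − 6437)/[( 6437 + 5676)/2] = -761/6056.5 = -0.125650…
%ΔIncome = (27010 − 33030)/[( 33030 + 27010)/2] = -6020/30020 = -0.200532…
E_income = (-761/6056.5) / (-6020/30020) = 0.6265…
0 < E_income < 1 ⇒ normal good, necessity.

0.63; necessity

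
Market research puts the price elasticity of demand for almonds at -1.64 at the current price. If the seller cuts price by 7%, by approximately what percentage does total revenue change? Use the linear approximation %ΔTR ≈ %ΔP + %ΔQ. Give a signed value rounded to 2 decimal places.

%ΔQ ≈ Ed × %ΔP = (-1.64) × (-7%) = +11.4800%
%ΔTR ≈ %ΔP + %ΔQ = (-7%) + (+11.4800%) = +4.4800%

+4.48%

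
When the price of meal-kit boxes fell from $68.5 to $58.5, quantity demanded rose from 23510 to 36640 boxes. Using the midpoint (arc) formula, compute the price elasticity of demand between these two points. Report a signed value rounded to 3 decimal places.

-2.772

%ΔQ = (36640 − 23510) / [(23510 + 36640)/2] = 13130/30075 = 0.436575…
%ΔP = (58.5 − 68.5) / [(68.5 + 58.5)/2] = -10/63.5 = -0.157480…
Arc Ed = %ΔQ / %ΔP = (13130/30075) / (-10/63.5) = -2.77225…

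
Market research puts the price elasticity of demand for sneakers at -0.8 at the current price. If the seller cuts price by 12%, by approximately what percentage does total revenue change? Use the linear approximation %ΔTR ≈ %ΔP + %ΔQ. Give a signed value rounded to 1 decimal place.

%ΔQ ≈ Ed × %ΔP = (-0.8) × (-12%) = +9.6000%
%ΔTR ≈ %ΔP + %ΔQ = (-12%) + (+9.6000%) = -2.4000%

-2.4%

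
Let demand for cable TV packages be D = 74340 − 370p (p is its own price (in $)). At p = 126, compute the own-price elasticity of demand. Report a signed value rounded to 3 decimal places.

At the given values, D = 74340 − 370(126) = 27720.
∂D/∂p = −370.
E = (-370) × (126/27720) = -1.68181…

-1.682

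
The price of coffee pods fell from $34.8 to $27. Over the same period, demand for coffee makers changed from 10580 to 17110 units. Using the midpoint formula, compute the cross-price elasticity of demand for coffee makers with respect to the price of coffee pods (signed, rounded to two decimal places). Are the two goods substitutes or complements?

-1.87; complements

%ΔQ_{coffee makers} = (17110 − 10580)/avg = 6530/13845 = 0.471650…
%ΔP_{coffee pods} = (27 − 34.8)/avg = -7.8/30.9 = -0.252427…
E_cross = (6530/13845) / (-7.8/30.9) = -1.8684…
E_cross < 0 ⇒ the goods are complements.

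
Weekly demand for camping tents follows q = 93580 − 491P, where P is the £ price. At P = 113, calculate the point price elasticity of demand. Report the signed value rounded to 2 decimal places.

-1.46

dq/dP = −491. At P = 113, q = 93580 − 491(113) = 38097.
Ed = (dq/dP)·(P/q) = −491 × (113/38097) = -1.4563…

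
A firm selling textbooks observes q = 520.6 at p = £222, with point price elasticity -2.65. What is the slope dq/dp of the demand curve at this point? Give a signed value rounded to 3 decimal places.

-6.214

Ed = (dq/dp)·(p/q) ⇒ dq/dp = Ed·q/p = (-2.65)·520.6/222 = -6.21436…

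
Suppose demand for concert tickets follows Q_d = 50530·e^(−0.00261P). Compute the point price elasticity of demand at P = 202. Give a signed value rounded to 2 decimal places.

-0.53

dQ_d/dP = −0.00261·Q_d = -77.8433. At P = 202, Q_d = 29825.
Ed = (dQ_d/dP)·(P/Q_d) = (-77.8433) × (202/29825) = -0.5272…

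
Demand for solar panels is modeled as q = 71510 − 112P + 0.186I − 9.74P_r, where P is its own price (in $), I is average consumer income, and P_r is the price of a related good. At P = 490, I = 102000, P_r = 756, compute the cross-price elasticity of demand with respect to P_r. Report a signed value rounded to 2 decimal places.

-0.26

At the given values, q = 71510 − 112(490) + 0.186(102000) − 9.74(756) = 28238.56.
∂q/∂P_r = -9.74.
E = (-9.74) × (756/28238.56) = -0.2607…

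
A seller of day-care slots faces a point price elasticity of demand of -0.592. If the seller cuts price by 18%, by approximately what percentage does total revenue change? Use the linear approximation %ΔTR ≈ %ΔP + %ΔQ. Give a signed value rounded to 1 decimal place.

%ΔQ ≈ Ed × %ΔP = (-0.592) × (-18%) = +10.6560%
%ΔTR ≈ %ΔP + %ΔQ = (-18%) + (+10.6560%) = -7.3440%

-7.3%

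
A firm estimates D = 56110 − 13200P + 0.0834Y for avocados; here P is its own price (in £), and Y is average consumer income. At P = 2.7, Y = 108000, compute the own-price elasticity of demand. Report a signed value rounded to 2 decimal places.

At the given values, D = 56110 − 13200(2.7) + 0.0834(108000) = 29477.2.
∂D/∂P = −13200.
E = (-13200) × (2.7/29477.2) = -1.2090…

-1.21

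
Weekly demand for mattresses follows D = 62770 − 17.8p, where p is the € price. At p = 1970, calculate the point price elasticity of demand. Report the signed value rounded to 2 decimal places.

-1.27

dD/dp = −17.8. At p = 1970, D = 62770 − 17.8(1970) = 27704.
Ed = (dD/dp)·(p/D) = −17.8 × (1970/27704) = -1.2657…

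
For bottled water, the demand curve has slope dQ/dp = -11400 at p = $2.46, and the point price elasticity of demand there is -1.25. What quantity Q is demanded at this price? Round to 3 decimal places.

22435.200

Ed = (dQ/dp)·(p/Q) ⇒ Q = (dQ/dp)·p/Ed = (-11400)·2.46/(-1.25) = 22435.2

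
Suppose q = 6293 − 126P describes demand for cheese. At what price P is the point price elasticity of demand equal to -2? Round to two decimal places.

Ed = −126P/(6293 − 126P). Set this equal to -2:
126P = 2·(6293 − 126P) ⇒ 126P(1 + 2) = 2·6293
P = 2·6293 / (126·3) = 33.2962…

33.30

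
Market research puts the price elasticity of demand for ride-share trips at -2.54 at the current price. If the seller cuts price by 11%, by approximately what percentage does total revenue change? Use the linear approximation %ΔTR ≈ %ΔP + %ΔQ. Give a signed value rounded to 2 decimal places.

+16.94%

%ΔQ ≈ Ed × %ΔP = (-2.54) × (-11%) = +27.9400%
%ΔTR ≈ %ΔP + %ΔQ = (-11%) + (+27.9400%) = +16.9400%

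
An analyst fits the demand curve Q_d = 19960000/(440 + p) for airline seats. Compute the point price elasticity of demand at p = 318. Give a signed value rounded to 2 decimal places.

-0.42

dQ_d/dp = −19960000/(440 + p)² = -34.7394. At p = 318, Q_d = 26332.5.
Ed = (dQ_d/dp)·(p/Q_d) = (-34.7394) × (318/26332.5) = -0.4195…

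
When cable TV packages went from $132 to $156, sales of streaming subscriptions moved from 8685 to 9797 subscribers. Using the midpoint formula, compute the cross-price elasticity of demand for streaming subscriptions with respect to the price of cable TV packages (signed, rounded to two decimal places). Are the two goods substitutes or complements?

0.72; substitutes

%ΔQ_{streaming subscriptions} = (9797 − 8685)/avg = 1112/9241 = 0.120333…
%ΔP_{cable TV packages} = (156 − 132)/avg = 24/144 = 0.166666…
E_cross = (1112/9241) / (24/144) = 0.7219…
E_cross > 0 ⇒ the goods are substitutes.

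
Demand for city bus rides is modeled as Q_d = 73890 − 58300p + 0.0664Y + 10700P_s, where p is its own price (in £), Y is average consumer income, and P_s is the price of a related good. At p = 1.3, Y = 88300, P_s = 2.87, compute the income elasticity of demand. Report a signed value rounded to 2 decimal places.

0.17

At the given values, Q_d = 73890 − 58300(1.3) + 0.0664(88300) + 10700(2.87) = 34672.12.
∂Q_d/∂Y = 0.0664.
E = (0.0664) × (88300/34672.12) = 0.1691…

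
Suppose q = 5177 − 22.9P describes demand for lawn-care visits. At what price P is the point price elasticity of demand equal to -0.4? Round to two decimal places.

64.59

Ed = −22.9P/(5177 − 22.9P). Set this equal to -0.4:
22.9P = 0.4·(5177 − 22.9P) ⇒ 22.9P(1 + 0.4) = 0.4·5177
P = 0.4·5177 / (22.9·1.4) = 64.5913…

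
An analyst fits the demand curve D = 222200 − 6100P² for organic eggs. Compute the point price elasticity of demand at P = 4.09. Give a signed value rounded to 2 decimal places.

dD/dP = −2·6100·P = -49898. At P = 4.09, D = 120158.59.
Ed = (dD/dP)·(P/D) = (-49898) × (4.09/120158.59) = -1.6984…

-1.70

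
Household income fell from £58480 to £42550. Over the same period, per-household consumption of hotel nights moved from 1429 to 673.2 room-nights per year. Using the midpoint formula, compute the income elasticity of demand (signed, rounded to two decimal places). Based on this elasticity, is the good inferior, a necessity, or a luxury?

%ΔQ = (673.2 − 1429)/[( 1429 + 673.2)/2] = -755.8/1051.1 = -0.719056…
%ΔIncome = (42550 − 58480)/[( 58480 + 42550)/2] = -15930/50515 = -0.315351…
E_income = (-755.8/1051.1) / (-15930/50515) = 2.2801…
E_income > 1 ⇒ normal good, luxury.

2.28; luxury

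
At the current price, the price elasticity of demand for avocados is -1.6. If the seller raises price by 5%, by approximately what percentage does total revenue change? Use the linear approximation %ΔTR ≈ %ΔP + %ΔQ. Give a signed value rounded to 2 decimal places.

-3.00%

%ΔQ ≈ Ed × %ΔP = (-1.6) × (+5%) = -8.0000%
%ΔTR ≈ %ΔP + %ΔQ = (+5%) + (-8.0000%) = -3.0000%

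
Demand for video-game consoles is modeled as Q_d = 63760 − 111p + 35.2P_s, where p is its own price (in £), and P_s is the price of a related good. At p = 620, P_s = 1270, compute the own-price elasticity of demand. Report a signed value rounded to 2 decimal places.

At the given values, Q_d = 63760 − 111(620) + 35.2(1270) = 39644.
∂Q_d/∂p = −111.
E = (-111) × (620/39644) = -1.7359…

-1.74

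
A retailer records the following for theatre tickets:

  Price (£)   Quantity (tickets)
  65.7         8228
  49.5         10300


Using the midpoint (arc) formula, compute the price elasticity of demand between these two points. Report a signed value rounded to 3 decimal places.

%ΔQ = (10300 − 8228) / [(8228 + 10300)/2] = 2072/9264 = 0.223661…
%ΔP = (49.5 − 65.7) / [(65.7 + 49.5)/2] = -16.2/57.6 = -0.28125
Arc Ed = %ΔQ / %ΔP = (2072/9264) / (-16.2/57.6) = -0.79524…

-0.795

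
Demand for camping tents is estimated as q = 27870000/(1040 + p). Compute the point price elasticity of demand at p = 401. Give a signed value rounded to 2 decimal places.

-0.28

dq/dp = −27870000/(1040 + p)² = -13.4217. At p = 401, q = 19340.7.
Ed = (dq/dp)·(p/q) = (-13.4217) × (401/19340.7) = -0.2782…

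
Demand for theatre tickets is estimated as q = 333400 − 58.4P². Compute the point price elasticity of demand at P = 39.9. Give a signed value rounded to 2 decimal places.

-0.77

dq/dP = −2·58.4·P = -4660.32. At P = 39.9, q = 240426.616.
Ed = (dq/dP)·(P/q) = (-4660.32) × (39.9/240426.616) = -0.7734…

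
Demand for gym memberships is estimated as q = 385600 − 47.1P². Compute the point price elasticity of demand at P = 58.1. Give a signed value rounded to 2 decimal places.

dq/dP = −2·47.1·P = -5473.02. At P = 58.1, q = 226608.769.
Ed = (dq/dP)·(P/q) = (-5473.02) × (58.1/226608.769) = -1.4032…

-1.40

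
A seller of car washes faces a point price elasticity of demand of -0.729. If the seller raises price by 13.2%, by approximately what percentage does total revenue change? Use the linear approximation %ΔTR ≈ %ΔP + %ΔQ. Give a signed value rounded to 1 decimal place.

+3.6%

%ΔQ ≈ Ed × %ΔP = (-0.729) × (+13.2%) = -9.6228%
%ΔTR ≈ %ΔP + %ΔQ = (+13.2%) + (-9.6228%) = +3.5772%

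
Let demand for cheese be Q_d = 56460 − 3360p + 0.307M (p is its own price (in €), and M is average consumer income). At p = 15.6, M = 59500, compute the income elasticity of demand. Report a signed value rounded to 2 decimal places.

At the given values, Q_d = 56460 − 3360(15.6) + 0.307(59500) = 22310.5.
∂Q_d/∂M = 0.307.
E = (0.307) × (59500/22310.5) = 0.8187…

0.82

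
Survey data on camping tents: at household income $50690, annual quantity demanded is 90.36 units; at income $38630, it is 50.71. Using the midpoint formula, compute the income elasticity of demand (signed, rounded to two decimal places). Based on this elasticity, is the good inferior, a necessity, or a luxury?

2.08; luxury

%ΔQ = (50.71 − 90.36)/[( 90.36 + 50.71)/2] = -39.65/70.535 = -0.562132…
%ΔIncome = (38630 − 50690)/[( 50690 + 38630)/2] = -12060/44660 = -0.270040…
E_income = (-39.65/70.535) / (-12060/44660) = 2.0816…
E_income > 1 ⇒ normal good, luxury.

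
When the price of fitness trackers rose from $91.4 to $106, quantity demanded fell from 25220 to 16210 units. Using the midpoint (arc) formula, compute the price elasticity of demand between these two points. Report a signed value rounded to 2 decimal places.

-2.94

%ΔQ = (16210 − 25220) / [(25220 + 16210)/2] = -9010/20715 = -0.434950…
%ΔP = (106 − 91.4) / [(91.4 + 106)/2] = 14.6/98.7 = 0.147922…
Arc Ed = %ΔQ / %ΔP = (-9010/20715) / (14.6/98.7) = -2.9403…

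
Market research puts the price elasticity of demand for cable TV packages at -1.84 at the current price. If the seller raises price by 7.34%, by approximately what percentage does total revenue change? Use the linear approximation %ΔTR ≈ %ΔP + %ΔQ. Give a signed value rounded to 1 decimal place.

%ΔQ ≈ Ed × %ΔP = (-1.84) × (+7.34%) = -13.5056%
%ΔTR ≈ %ΔP + %ΔQ = (+7.34%) + (-13.5056%) = -6.1656%

-6.2%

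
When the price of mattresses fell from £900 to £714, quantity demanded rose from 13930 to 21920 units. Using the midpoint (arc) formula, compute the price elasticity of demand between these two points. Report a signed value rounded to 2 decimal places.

-1.93

%ΔQ = (21920 − 13930) / [(13930 + 21920)/2] = 7990/17925 = 0.445746…
%ΔP = (714 − 900) / [(900 + 714)/2] = -186/807 = -0.230483…
Arc Ed = %ΔQ / %ΔP = (7990/17925) / (-186/807) = -1.9339…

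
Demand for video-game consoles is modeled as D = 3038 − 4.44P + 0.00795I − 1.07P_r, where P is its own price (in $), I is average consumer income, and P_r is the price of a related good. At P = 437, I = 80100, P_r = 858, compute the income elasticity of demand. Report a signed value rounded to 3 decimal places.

0.780

At the given values, D = 3038 − 4.44(437) + 0.00795(80100) − 1.07(858) = 816.455.
∂D/∂I = 0.00795.
E = (0.00795) × (80100/816.455) = 0.77995…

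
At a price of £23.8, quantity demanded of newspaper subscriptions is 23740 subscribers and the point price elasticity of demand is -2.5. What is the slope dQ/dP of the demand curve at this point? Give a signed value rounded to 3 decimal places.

-2493.697

Ed = (dQ/dP)·(P/Q) ⇒ dQ/dP = Ed·Q/P = (-2.5)·23740/23.8 = -2493.69747…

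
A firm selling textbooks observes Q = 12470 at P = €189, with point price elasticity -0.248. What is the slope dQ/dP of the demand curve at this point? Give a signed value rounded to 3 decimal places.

Ed = (dQ/dP)·(P/Q) ⇒ dQ/dP = Ed·Q/P = (-0.248)·12470/189 = -16.36275…

-16.363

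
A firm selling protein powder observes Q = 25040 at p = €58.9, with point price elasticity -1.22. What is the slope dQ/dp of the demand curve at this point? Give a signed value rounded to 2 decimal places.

-518.66

Ed = (dQ/dp)·(p/Q) ⇒ dQ/dp = Ed·Q/p = (-1.22)·25040/58.9 = -518.6553…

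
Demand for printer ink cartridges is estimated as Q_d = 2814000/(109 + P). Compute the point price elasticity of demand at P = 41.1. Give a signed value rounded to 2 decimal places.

dQ_d/dP = −2814000/(109 + P)² = -124.9. At P = 41.1, Q_d = 18747.5.
Ed = (dQ_d/dP)·(P/Q_d) = (-124.9) × (41.1/18747.5) = -0.2738…

-0.27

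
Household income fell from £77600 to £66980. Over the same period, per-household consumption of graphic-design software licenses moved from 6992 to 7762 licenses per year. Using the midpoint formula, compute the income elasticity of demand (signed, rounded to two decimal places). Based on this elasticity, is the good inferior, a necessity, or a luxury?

-0.71; inferior

%ΔQ = (7762 − 6992)/[( 6992 + 7762)/2] = 770/7377 = 0.104378…
%ΔIncome = (66980 − 77600)/[( 77600 + 66980)/2] = -10620/72290 = -0.146908…
E_income = (770/7377) / (-10620/72290) = -0.7105…
E_income < 0 ⇒ inferior good.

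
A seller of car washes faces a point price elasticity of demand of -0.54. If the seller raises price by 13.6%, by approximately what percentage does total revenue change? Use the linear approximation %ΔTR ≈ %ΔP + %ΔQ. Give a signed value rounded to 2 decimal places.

%ΔQ ≈ Ed × %ΔP = (-0.54) × (+13.6%) = -7.3440%
%ΔTR ≈ %ΔP + %ΔQ = (+13.6%) + (-7.3440%) = +6.2560%

+6.26%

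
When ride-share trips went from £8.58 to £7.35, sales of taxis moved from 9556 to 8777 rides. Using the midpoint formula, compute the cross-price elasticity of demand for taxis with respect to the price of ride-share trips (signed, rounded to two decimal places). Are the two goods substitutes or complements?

%ΔQ_{taxis} = (8777 − 9556)/avg = -779/9166.5 = -0.084983…
%ΔP_{ride-share trips} = (7.35 − 8.58)/avg = -1.23/7.965 = -0.154425…
E_cross = (-779/9166.5) / (-1.23/7.965) = 0.5503…
E_cross > 0 ⇒ the goods are substitutes.

0.55; substitutes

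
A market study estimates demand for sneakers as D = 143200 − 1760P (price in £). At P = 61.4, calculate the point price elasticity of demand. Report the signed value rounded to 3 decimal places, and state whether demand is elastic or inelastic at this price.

dD/dP = −1760. At P = 61.4, D = 143200 − 1760(61.4) = 35136.
Ed = (dD/dP)·(P/D) = −1760 × (61.4/35136) = -3.07559…
|Ed| = 3.076 > 1, so demand is elastic.

-3.076; elastic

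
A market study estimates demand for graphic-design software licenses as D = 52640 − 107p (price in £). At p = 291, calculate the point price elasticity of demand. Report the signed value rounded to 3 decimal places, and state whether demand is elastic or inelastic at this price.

-1.448; elastic

dD/dp = −107. At p = 291, D = 52640 − 107(291) = 21503.
Ed = (dD/dp)·(p/D) = −107 × (291/21503) = -1.44803…
|Ed| = 1.448 > 1, so demand is elastic.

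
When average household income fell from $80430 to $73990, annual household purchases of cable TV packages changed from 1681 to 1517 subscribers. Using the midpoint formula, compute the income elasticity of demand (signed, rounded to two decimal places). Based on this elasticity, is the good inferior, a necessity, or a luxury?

%ΔQ = (1517 − 1681)/[( 1681 + 1517)/2] = -164/1599 = -0.102564…
%ΔIncome = (73990 − 80430)/[( 80430 + 73990)/2] = -6440/77210 = -0.083408…
E_income = (-164/1599) / (-6440/77210) = 1.2296…
E_income > 1 ⇒ normal good, luxury.

1.23; luxury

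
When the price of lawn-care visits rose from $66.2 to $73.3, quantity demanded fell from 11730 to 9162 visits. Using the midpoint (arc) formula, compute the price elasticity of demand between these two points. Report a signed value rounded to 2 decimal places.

%ΔQ = (9162 − 11730) / [(11730 + 9162)/2] = -2568/10446 = -0.245835…
%ΔP = (73.3 − 66.2) / [(66.2 + 73.3)/2] = 7.1/69.75 = 0.101792…
Arc Ed = %ΔQ / %ΔP = (-2568/10446) / (7.1/69.75) = -2.4150…

-2.42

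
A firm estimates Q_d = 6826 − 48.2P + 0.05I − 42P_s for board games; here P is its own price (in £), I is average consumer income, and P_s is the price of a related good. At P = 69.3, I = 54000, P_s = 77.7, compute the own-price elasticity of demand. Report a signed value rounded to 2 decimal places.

At the given values, Q_d = 6826 − 48.2(69.3) + 0.05(54000) − 42(77.7) = 2922.34.
∂Q_d/∂P = −48.2.
E = (-48.2) × (69.3/2922.34) = -1.1430…

-1.14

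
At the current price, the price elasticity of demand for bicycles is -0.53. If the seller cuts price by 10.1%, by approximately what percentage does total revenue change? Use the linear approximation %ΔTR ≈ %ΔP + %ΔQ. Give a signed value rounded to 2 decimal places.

-4.75%

%ΔQ ≈ Ed × %ΔP = (-0.53) × (-10.1%) = +5.3530%
%ΔTR ≈ %ΔP + %ΔQ = (-10.1%) + (+5.3530%) = -4.7470%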